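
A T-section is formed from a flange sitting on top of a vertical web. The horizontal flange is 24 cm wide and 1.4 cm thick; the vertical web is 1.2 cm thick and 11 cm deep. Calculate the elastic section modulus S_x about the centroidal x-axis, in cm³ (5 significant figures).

Break the section into simple shapes (no overlaps), measuring from the bottom-left corner of the bounding box.
Flange: 24 × 1.4, A = 33.6 cm², y = 11.7 cm, Ī = 5.488 cm⁴.
Web: 1.2 × 11, A = 13.2 cm², y = 5.5 cm, Ī = 133.1 cm⁴.
Centroid: ȳ = ΣA·y / ΣA = 9.951282 cm.
Transfer each piece to the centroidal x-axis using Ī + A·d² with d = y − 9.951282:
  flange: d = 1.748718 cm → contributes +108.2373 cm⁴
  web: d = -4.451282 cm → contributes +394.6436 cm⁴
Total I = 502.8809 cm⁴.
Extreme fibre distance c = 9.951282 cm; S = I/c = 50.53428 cm³.

S_x ≈ 50.534 cm³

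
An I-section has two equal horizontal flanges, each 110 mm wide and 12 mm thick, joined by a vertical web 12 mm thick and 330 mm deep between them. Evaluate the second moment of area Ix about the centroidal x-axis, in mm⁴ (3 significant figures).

Break the section into simple shapes (no overlaps), measuring from the bottom-left corner of the bounding box.
Bottom flange: 110 × 12, A = 1 320 mm², y = 6 mm, Ī = 15 840 mm⁴.
Web: 12 × 330, A = 3 960 mm², y = 177 mm, Ī = 35 937 000 mm⁴.
Top flange: 110 × 12, A = 1 320 mm², y = 348 mm, Ī = 15 840 mm⁴.
By symmetry the centroid is at mid-height, ȳ = 177 mm.
Transfer each piece to the centroidal x-axis using Ī + A·d² with d = y − 177:
  bottom flange: d = -171 mm → contributes +38 613 960 mm⁴
  web: d = 0 mm → contributes +35 937 000 mm⁴
  top flange: d = 171 mm → contributes +38 613 960 mm⁴
Total I = 113 164 920 mm⁴.

Ix ≈ 1.13 × 10⁸ mm⁴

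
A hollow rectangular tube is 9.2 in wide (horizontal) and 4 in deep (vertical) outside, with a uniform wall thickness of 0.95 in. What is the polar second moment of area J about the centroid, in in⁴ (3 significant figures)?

Break the section into simple shapes (no overlaps), measuring from the bottom-left corner of the bounding box.
Outer rectangle: 9.2 × 4, A = 36.8 in², y = 2 in, Ī = 49.067 in⁴.
Inner void (subtracted): 7.3 × 2.1, A = 15.33 in², y = 2 in, Ī = 5.6338 in⁴.
By symmetry the centroid is at mid-height, ȳ = 2 in.
All pieces are centred on the centroidal x-axis, so I = ΣĪ (holes subtracted) = 43.433 in⁴.
Repeating about the centroidal y-axis gives I_y = 191.48 in⁴.
Polar second moment: J = I_x + I_y = 234.92 in⁴.

J ≈ 235 in⁴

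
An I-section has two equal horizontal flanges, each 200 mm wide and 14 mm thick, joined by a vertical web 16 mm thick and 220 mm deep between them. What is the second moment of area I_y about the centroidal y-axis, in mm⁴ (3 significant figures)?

Treat the section as a set of non-overlapping primitives; coordinates are from the bounding-box lower-left.
Bottom flange: 200 × 14, A = 2 800 mm², x = 100 mm, Ī = 9 333 333 mm⁴.
Web: 16 × 220, A = 3 520 mm², x = 100 mm, Ī = 75 093 mm⁴.
Top flange: 200 × 14, A = 2 800 mm², x = 100 mm, Ī = 9 333 333 mm⁴.
By symmetry the centroid is at mid-width, x̄ = 100 mm.
All pieces are centred on the centroidal y-axis, so I = ΣĪ = 18 741 760 mm⁴.

I_y ≈ 1.87 × 10⁷ mm⁴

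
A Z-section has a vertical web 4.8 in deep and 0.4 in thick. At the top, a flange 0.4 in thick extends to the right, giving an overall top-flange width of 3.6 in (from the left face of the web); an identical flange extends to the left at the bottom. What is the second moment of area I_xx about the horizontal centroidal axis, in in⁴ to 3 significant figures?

I_xx ≈ 16.1 in⁴

Treat the section as a set of non-overlapping primitives; coordinates are from the bounding-box lower-left.
Web: 0.4 × 4.8, A = 1.92 in², y = 2.4 in, Ī = 3.6864 in⁴.
Top flange (beyond web): 3.2 × 0.4, A = 1.28 in², y = 4.6 in, Ī = 0.017067 in⁴.
Bottom flange (beyond web): 3.2 × 0.4, A = 1.28 in², y = 0.2 in, Ī = 0.017067 in⁴.
Centroid: ȳ = ΣA·y / ΣA = 2.4 in.
Transfer each piece to the horizontal centroidal axis using Ī + A·d² with d = y − 2.4:
  web: d = 0 in → contributes +3.6864 in⁴
  top flange (beyond web): d = 2.2 in → contributes +6.2123 in⁴
  bottom flange (beyond web): d = -2.2 in → contributes +6.2123 in⁴
Total I = 16.111 in⁴.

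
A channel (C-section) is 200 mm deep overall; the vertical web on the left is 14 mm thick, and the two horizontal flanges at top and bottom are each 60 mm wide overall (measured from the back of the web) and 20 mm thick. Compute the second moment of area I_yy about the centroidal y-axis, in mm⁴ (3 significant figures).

I_yy ≈ 1.37 × 10⁶ mm⁴

Treat the section as a set of non-overlapping primitives; coordinates are from the bounding-box lower-left.
Web: 14 × 200, A = 2 800 mm², x = 7 mm, Ī = 45 733 mm⁴.
Top flange (beyond web): 46 × 20, A = 920 mm², x = 37 mm, Ī = 162 227 mm⁴.
Bottom flange (beyond web): 46 × 20, A = 920 mm², x = 37 mm, Ī = 162 227 mm⁴.
Centroid: x̄ = ΣA·x / ΣA = 18.897 mm.
Transfer each piece to the centroidal y-axis using Ī + A·d² with d = x − 18.897:
  web: d = -11.897 mm → contributes +442 012 mm⁴
  top flange (beyond web): d = 18.103 mm → contributes +463 743 mm⁴
  bottom flange (beyond web): d = 18.103 mm → contributes +463 743 mm⁴
Total I = 1 369 497 mm⁴.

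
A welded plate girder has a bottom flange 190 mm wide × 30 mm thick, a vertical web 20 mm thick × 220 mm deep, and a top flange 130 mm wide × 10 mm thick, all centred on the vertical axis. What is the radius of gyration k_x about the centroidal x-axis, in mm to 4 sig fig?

Treat the section as a set of non-overlapping primitives; coordinates are from the bounding-box lower-left.
Bottom plate: 190 × 30, A = 5 700 mm², y = 15 mm, Ī = 427 500 mm⁴.
Web plate: 20 × 220, A = 4 400 mm², y = 140 mm, Ī = 17 746 667 mm⁴.
Top plate: 130 × 10, A = 1 300 mm², y = 255 mm, Ī = 10833.3 mm⁴.
Centroid: ȳ = ΣA·y / ΣA = 90.614 mm.
Transfer each piece to the centroidal x-axis using Ī + A·d² with d = y − 90.614:
  bottom plate: d = -75.614 mm → contributes +33 017 149 mm⁴
  web plate: d = 49.386 mm → contributes +28 478 150 mm⁴
  top plate: d = 164.386 mm → contributes +35 140 402 mm⁴
Total I = 96 635 702 mm⁴.
Radius of gyration: k = √(I/A) = √(96 635 702 / 11 400) = 92.0696 mm.

k_x ≈ 92.07 mm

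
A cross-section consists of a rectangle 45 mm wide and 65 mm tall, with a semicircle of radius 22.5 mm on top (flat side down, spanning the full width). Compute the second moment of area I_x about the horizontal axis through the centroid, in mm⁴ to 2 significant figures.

I_x ≈ 2.2 × 10⁶ mm⁴

Split into non-overlapping primitives; take the origin at the lower-left of the bounding box.
Rectangular body: 45 × 65, A = 2 925 mm², y = 32.5 mm, Ī = 1 029 844 mm⁴.
Semicircular cap: semicircle r = 22.5, A = 795.2 mm², y = 74.55 mm, Ī = 28 130 mm⁴.
Centroid: ȳ = ΣA·y / ΣA = 41.49 mm.
Transfer each piece to the horizontal axis through the centroid using Ī + A·d² with d = y − 41.49:
  rectangular body: d = -8.988 mm → contributes +1 266 151 mm⁴
  semicircular cap: d = 33.06 mm → contributes +897 326 mm⁴
Total I = 2 163 477 mm⁴.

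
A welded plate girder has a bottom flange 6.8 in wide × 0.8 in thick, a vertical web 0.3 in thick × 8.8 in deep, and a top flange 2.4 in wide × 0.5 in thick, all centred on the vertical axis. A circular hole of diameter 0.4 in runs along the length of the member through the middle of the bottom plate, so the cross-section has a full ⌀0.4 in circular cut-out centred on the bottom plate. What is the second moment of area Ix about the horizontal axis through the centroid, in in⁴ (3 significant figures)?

Break the section into simple shapes (no overlaps), measuring from the bottom-left corner of the bounding box.
Bottom plate: 6.8 × 0.8, A = 5.44 in², y = 0.4 in, Ī = 0.29013 in⁴.
Web plate: 0.3 × 8.8, A = 2.64 in², y = 5.2 in, Ī = 17.037 in⁴.
Top plate: 2.4 × 0.5, A = 1.2 in², y = 9.85 in, Ī = 0.025 in⁴.
Hole (subtracted): ⌀0.4, A = 0.12566 in², y = 0.4 in, Ī = 0.0012566 in⁴.
Centroid: ȳ = ΣA·y / ΣA = 3.023 in.
Transfer each piece to the horizontal axis through the centroid using Ī + A·d² with d = y − 3.023:
  bottom plate: d = -2.623 in → contributes +37.719 in⁴
  web plate: d = 2.177 in → contributes +29.548 in⁴
  top plate: d = 6.827 in → contributes +55.954 in⁴
  hole: d = -2.623 in → contributes −0.86585 in⁴
Total I = 122.36 in⁴.

Ix ≈ 122 in⁴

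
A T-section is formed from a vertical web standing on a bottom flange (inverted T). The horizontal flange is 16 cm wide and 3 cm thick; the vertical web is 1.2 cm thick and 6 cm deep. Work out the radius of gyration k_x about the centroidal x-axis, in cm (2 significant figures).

Treat the section as a set of non-overlapping primitives; coordinates are from the bounding-box lower-left.
Flange: 16 × 3, A = 48 cm², y = 1.5 cm, Ī = 36 cm⁴.
Web: 1.2 × 6, A = 7.2 cm², y = 6 cm, Ī = 21.6 cm⁴.
Centroid: ȳ = ΣA·y / ΣA = 2.087 cm.
Transfer each piece to the centroidal x-axis using Ī + A·d² with d = y − 2.087:
  flange: d = -0.587 cm → contributes +52.54 cm⁴
  web: d = 3.913 cm → contributes +131.8 cm⁴
Total I = 184.4 cm⁴.
Radius of gyration: k = √(I/A) = √(184.4 / 55.2) = 1.828 cm.

k_x ≈ 1.8 cm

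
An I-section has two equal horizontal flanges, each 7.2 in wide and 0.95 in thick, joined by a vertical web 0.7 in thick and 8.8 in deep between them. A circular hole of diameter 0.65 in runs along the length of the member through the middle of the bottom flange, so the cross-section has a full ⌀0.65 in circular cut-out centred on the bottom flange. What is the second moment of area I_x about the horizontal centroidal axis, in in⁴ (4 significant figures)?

I_x ≈ 357.9 in⁴

Break the section into simple shapes (no overlaps), measuring from the bottom-left corner of the bounding box.
Bottom flange: 7.2 × 0.95, A = 6.84 in², y = 0.475 in, Ī = 0.514425 in⁴.
Web: 0.7 × 8.8, A = 6.16 in², y = 5.35 in, Ī = 39.7525 in⁴.
Top flange: 7.2 × 0.95, A = 6.84 in², y = 10.225 in, Ī = 0.514425 in⁴.
Hole (subtracted): ⌀0.65, A = 0.331831 in², y = 0.475 in, Ī = 0.00876241 in⁴.
Centroid: ȳ = ΣA·y / ΣA = 5.43292 in.
Transfer each piece to the horizontal centroidal axis using Ī + A·d² with d = y − 5.43292:
  bottom flange: d = -4.95792 in → contributes +168.648 in⁴
  web: d = -0.0829229 in → contributes +39.7949 in⁴
  top flange: d = 4.79208 in → contributes +157.588 in⁴
  hole: d = -4.95792 in → contributes −8.16549 in⁴
Total I = 357.866 in⁴.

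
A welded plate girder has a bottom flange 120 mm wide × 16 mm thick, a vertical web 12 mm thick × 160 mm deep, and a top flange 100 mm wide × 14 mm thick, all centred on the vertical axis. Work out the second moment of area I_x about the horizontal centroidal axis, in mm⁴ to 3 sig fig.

I_x ≈ 2.92 × 10⁷ mm⁴

Treat the section as a set of non-overlapping primitives; coordinates are from the bounding-box lower-left.
Bottom plate: 120 × 16, A = 1 920 mm², y = 8 mm, Ī = 40 960 mm⁴.
Web plate: 12 × 160, A = 1 920 mm², y = 96 mm, Ī = 4 096 000 mm⁴.
Top plate: 100 × 14, A = 1 400 mm², y = 183 mm, Ī = 22 867 mm⁴.
Centroid: ȳ = ΣA·y / ΣA = 87 mm.
Transfer each piece to the horizontal centroidal axis using Ī + A·d² with d = y − 87:
  bottom plate: d = -79 mm → contributes +12 023 680 mm⁴
  web plate: d = 9 mm → contributes +4 251 520 mm⁴
  top plate: d = 96 mm → contributes +12 925 267 mm⁴
Total I = 29 200 467 mm⁴.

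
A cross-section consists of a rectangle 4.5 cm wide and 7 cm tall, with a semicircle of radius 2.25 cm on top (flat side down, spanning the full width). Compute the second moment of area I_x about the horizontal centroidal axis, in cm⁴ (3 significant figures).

Break the section into simple shapes (no overlaps), measuring from the bottom-left corner of the bounding box.
Rectangular body: 4.5 × 7, A = 31.5 cm², y = 3.5 cm, Ī = 128.63 cm⁴.
Semicircular cap: semicircle r = 2.25, A = 7.9522 cm², y = 7.9549 cm, Ī = 2.813 cm⁴.
Centroid: ȳ = ΣA·y / ΣA = 4.398 cm.
Transfer each piece to the horizontal centroidal axis using Ī + A·d² with d = y − 4.398:
  rectangular body: d = -0.89796 cm → contributes +154.02 cm⁴
  semicircular cap: d = 3.557 cm → contributes +103.42 cm⁴
Total I = 257.45 cm⁴.

I_x ≈ 257 cm⁴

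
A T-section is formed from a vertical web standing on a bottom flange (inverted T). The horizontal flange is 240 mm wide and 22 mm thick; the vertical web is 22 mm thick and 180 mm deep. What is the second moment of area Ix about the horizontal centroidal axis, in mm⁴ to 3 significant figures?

Decompose the section into non-overlapping parts with the origin at the bottom-left of its bounding rectangle.
Flange: 240 × 22, A = 5 280 mm², y = 11 mm, Ī = 212 960 mm⁴.
Web: 22 × 180, A = 3 960 mm², y = 112 mm, Ī = 10 692 000 mm⁴.
Centroid: ȳ = ΣA·y / ΣA = 54.286 mm.
Transfer each piece to the horizontal centroidal axis using Ī + A·d² with d = y − 54.286:
  flange: d = -43.286 mm → contributes +10 105 848 mm⁴
  web: d = 57.714 mm → contributes +23 882 518 mm⁴
Total I = 33 988 366 mm⁴.

Ix ≈ 3.40 × 10⁷ mm⁴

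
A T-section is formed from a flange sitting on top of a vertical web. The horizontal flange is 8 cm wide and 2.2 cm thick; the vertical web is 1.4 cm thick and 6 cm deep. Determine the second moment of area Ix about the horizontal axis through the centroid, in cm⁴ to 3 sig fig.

Ix ≈ 128 cm⁴

Split into non-overlapping primitives; take the origin at the lower-left of the bounding box.
Flange: 8 × 2.2, A = 17.6 cm², y = 7.1 cm, Ī = 7.0987 cm⁴.
Web: 1.4 × 6, A = 8.4 cm², y = 3 cm, Ī = 25.2 cm⁴.
Centroid: ȳ = ΣA·y / ΣA = 5.7754 cm.
Transfer each piece to the horizontal axis through the centroid using Ī + A·d² with d = y − 5.7754:
  flange: d = 1.3246 cm → contributes +37.98 cm⁴
  web: d = -2.7754 cm → contributes +89.903 cm⁴
Total I = 127.88 cm⁴.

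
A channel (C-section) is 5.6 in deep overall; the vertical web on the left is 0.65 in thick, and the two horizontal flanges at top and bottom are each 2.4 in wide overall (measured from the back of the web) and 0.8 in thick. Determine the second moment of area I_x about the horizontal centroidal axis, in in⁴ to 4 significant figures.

Break the section into simple shapes (no overlaps), measuring from the bottom-left corner of the bounding box.
Web: 0.65 × 5.6, A = 3.64 in², y = 2.8 in, Ī = 9.51253 in⁴.
Top flange (beyond web): 1.75 × 0.8, A = 1.4 in², y = 5.2 in, Ī = 0.0746667 in⁴.
Bottom flange (beyond web): 1.75 × 0.8, A = 1.4 in², y = 0.4 in, Ī = 0.0746667 in⁴.
By symmetry the centroid is at mid-height, ȳ = 2.8 in.
Transfer each piece to the horizontal centroidal axis using Ī + A·d² with d = y − 2.8:
  web: d = 0 in → contributes +9.51253 in⁴
  top flange (beyond web): d = 2.4 in → contributes +8.13867 in⁴
  bottom flange (beyond web): d = -2.4 in → contributes +8.13867 in⁴
Total I = 25.7899 in⁴.

I_x ≈ 25.79 in⁴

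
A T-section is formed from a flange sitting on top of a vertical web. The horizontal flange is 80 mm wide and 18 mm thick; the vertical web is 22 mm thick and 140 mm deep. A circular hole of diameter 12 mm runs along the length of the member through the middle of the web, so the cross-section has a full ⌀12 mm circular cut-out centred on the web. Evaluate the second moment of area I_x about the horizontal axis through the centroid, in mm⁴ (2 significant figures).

Break the section into simple shapes (no overlaps), measuring from the bottom-left corner of the bounding box.
Flange: 80 × 18, A = 1 440 mm², y = 149 mm, Ī = 38 880 mm⁴.
Web: 22 × 140, A = 3 080 mm², y = 70 mm, Ī = 5 030 667 mm⁴.
Hole (subtracted): ⌀12, A = 113.1 mm², y = 70 mm, Ī = 1 018 mm⁴.
Centroid: ȳ = ΣA·y / ΣA = 95.81 mm.
Transfer each piece to the horizontal axis through the centroid using Ī + A·d² with d = y − 95.81:
  flange: d = 53.19 mm → contributes +4 112 273 mm⁴
  web: d = -25.81 mm → contributes +7 083 071 mm⁴
  hole: d = -25.81 mm → contributes −76 382 mm⁴
Total I = 11 118 963 mm⁴.

I_x ≈ 1.1 × 10⁷ mm⁴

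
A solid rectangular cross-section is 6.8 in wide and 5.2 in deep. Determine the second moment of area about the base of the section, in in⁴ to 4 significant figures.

I_base ≈ 318.7 in⁴

The section: 6.8 × 5.2, A = 35.36 in², y = 2.6 in, Ī = 79.6779 in⁴.
Transfer it to the bottom edge using Ī + A·d² with d = y − 0:
  the section: d = 2.6 in → contributes +318.711 in⁴
Total I = 318.711 in⁴.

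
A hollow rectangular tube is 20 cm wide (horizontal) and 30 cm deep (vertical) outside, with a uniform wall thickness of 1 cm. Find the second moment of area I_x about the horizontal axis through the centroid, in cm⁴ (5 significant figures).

I_x ≈ 1.2072 × 10⁴ cm⁴

Decompose the section into non-overlapping parts with the origin at the bottom-left of its bounding rectangle.
Outer rectangle: 20 × 30, A = 600 cm², y = 15 cm, Ī = 45 000 cm⁴.
Inner void (subtracted): 18 × 28, A = 504 cm², y = 15 cm, Ī = 32 928 cm⁴.
By symmetry the centroid is at mid-height, ȳ = 15 cm.
All pieces are centred on the horizontal axis through the centroid, so I = ΣĪ (holes subtracted) = 12 072 cm⁴.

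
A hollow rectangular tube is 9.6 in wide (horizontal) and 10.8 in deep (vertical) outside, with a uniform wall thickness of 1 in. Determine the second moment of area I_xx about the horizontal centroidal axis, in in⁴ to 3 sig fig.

I_xx ≈ 576 in⁴

Break the section into simple shapes (no overlaps), measuring from the bottom-left corner of the bounding box.
Outer rectangle: 9.6 × 10.8, A = 103.68 in², y = 5.4 in, Ī = 1007.8 in⁴.
Inner void (subtracted): 7.6 × 8.8, A = 66.88 in², y = 5.4 in, Ī = 431.6 in⁴.
By symmetry the centroid is at mid-height, ȳ = 5.4 in.
All pieces are centred on the horizontal centroidal axis, so I = ΣĪ (holes subtracted) = 576.17 in⁴.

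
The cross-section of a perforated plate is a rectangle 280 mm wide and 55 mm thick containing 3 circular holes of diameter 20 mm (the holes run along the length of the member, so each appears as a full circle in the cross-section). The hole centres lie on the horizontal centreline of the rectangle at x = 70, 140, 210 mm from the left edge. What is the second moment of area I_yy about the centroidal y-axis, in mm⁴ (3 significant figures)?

Split into non-overlapping primitives; take the origin at the lower-left of the bounding box.
Plate: 280 × 55, A = 15 400 mm², x = 140 mm, Ī = 100 613 333 mm⁴.
Hole 1 (subtracted): ⌀20, A = 314.16 mm², x = 70 mm, Ī = 7 854 mm⁴.
Hole 2 (subtracted): ⌀20, A = 314.16 mm², x = 140 mm, Ī = 7 854 mm⁴.
Hole 3 (subtracted): ⌀20, A = 314.16 mm², x = 210 mm, Ī = 7 854 mm⁴.
By symmetry the centroid is at mid-width, x̄ = 140 mm.
Transfer each piece to the centroidal y-axis using Ī + A·d² with d = x − 140:
  plate: d = 0 mm → contributes +100 613 333 mm⁴
  hole 1: d = -70 mm → contributes −1 547 234 mm⁴
  hole 2: d = 0 mm → contributes −7 854 mm⁴
  hole 3: d = 70 mm → contributes −1 547 234 mm⁴
Total I = 97 511 011 mm⁴.

I_yy ≈ 9.75 × 10⁷ mm⁴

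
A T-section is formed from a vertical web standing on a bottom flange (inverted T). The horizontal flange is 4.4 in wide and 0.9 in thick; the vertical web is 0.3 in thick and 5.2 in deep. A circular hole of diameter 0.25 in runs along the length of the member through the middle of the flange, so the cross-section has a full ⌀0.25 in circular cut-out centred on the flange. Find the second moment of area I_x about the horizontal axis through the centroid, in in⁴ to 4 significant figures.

Decompose the section into non-overlapping parts with the origin at the bottom-left of its bounding rectangle.
Flange: 4.4 × 0.9, A = 3.96 in², y = 0.45 in, Ī = 0.2673 in⁴.
Web: 0.3 × 5.2, A = 1.56 in², y = 3.5 in, Ī = 3.5152 in⁴.
Hole (subtracted): ⌀0.25, A = 0.0490874 in², y = 0.45 in, Ī = 0.000191748 in⁴.
Centroid: ȳ = ΣA·y / ΣA = 1.31969 in.
Transfer each piece to the horizontal axis through the centroid using Ī + A·d² with d = y − 1.31969:
  flange: d = -0.86969 in → contributes +3.26249 in⁴
  web: d = 2.18031 in → contributes +10.9311 in⁴
  hole: d = -0.86969 in → contributes −0.0373195 in⁴
Total I = 14.1562 in⁴.

I_x ≈ 14.16 in⁴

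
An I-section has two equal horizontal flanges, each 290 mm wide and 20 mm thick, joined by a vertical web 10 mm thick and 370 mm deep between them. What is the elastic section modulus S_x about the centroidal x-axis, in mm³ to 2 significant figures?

S_x ≈ 2.4 × 10⁶ mm³

Split into non-overlapping primitives; take the origin at the lower-left of the bounding box.
Bottom flange: 290 × 20, A = 5 800 mm², y = 10 mm, Ī = 193 333 mm⁴.
Web: 10 × 370, A = 3 700 mm², y = 205 mm, Ī = 42 210 833 mm⁴.
Top flange: 290 × 20, A = 5 800 mm², y = 400 mm, Ī = 193 333 mm⁴.
By symmetry the centroid is at mid-height, ȳ = 205 mm.
Transfer each piece to the centroidal x-axis using Ī + A·d² with d = y − 205:
  bottom flange: d = -195 mm → contributes +220 738 333 mm⁴
  web: d = 0 mm → contributes +42 210 833 mm⁴
  top flange: d = 195 mm → contributes +220 738 333 mm⁴
Total I = 483 687 500 mm⁴.
Extreme fibre distance c = 205 mm; S = I/c = 2 359 451 mm³.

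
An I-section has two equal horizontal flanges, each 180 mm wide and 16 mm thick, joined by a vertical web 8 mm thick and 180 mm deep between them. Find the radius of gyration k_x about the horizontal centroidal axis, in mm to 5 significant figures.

Break the section into simple shapes (no overlaps), measuring from the bottom-left corner of the bounding box.
Bottom flange: 180 × 16, A = 2 880 mm², y = 8 mm, Ī = 61 440 mm⁴.
Web: 8 × 180, A = 1 440 mm², y = 106 mm, Ī = 3 888 000 mm⁴.
Top flange: 180 × 16, A = 2 880 mm², y = 204 mm, Ī = 61 440 mm⁴.
By symmetry the centroid is at mid-height, ȳ = 106 mm.
Transfer each piece to the horizontal centroidal axis using Ī + A·d² with d = y − 106:
  bottom flange: d = -98 mm → contributes +27 720 960 mm⁴
  web: d = 0 mm → contributes +3 888 000 mm⁴
  top flange: d = 98 mm → contributes +27 720 960 mm⁴
Total I = 59 329 920 mm⁴.
Radius of gyration: k = √(I/A) = √(59 329 920 / 7 200) = 90.77591 mm.

k_x ≈ 90.776 mm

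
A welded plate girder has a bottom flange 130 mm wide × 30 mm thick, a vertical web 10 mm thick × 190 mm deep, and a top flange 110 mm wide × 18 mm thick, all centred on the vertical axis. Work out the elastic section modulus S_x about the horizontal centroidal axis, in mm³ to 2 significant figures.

S_x ≈ 4.8 × 10⁵ mm³

Split into non-overlapping primitives; take the origin at the lower-left of the bounding box.
Bottom plate: 130 × 30, A = 3 900 mm², y = 15 mm, Ī = 292 500 mm⁴.
Web plate: 10 × 190, A = 1 900 mm², y = 125 mm, Ī = 5 715 833 mm⁴.
Top plate: 110 × 18, A = 1 980 mm², y = 229 mm, Ī = 53 460 mm⁴.
Centroid: ȳ = ΣA·y / ΣA = 96.33 mm.
Transfer each piece to the horizontal centroidal axis using Ī + A·d² with d = y − 96.33:
  bottom plate: d = -81.33 mm → contributes +26 087 085 mm⁴
  web plate: d = 28.67 mm → contributes +7 277 958 mm⁴
  top plate: d = 132.7 mm → contributes +34 905 942 mm⁴
Total I = 68 270 984 mm⁴.
Extreme fibre distance c = 141.7 mm; S = I/c = 481 890 mm³.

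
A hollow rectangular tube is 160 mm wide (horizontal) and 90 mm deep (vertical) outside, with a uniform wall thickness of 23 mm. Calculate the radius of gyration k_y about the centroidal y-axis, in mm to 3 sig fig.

k_y ≈ 51.9 mm

Treat the section as a set of non-overlapping primitives; coordinates are from the bounding-box lower-left.
Outer rectangle: 160 × 90, A = 14 400 mm², x = 80 mm, Ī = 30 720 000 mm⁴.
Inner void (subtracted): 114 × 44, A = 5 016 mm², x = 80 mm, Ī = 5 432 328 mm⁴.
By symmetry the centroid is at mid-width, x̄ = 80 mm.
All pieces are centred on the centroidal y-axis, so I = ΣĪ (holes subtracted) = 25 287 672 mm⁴.
Radius of gyration: k = √(I/A) = √(25 287 672 / 9 384) = 51.911 mm.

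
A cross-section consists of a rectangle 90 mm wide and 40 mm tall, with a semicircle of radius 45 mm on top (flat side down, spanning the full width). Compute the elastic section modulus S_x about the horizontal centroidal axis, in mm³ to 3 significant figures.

S_x ≈ 7.53 × 10⁴ mm³

Break the section into simple shapes (no overlaps), measuring from the bottom-left corner of the bounding box.
Rectangular body: 90 × 40, A = 3 600 mm², y = 20 mm, Ī = 480 000 mm⁴.
Semicircular cap: semicircle r = 45, A = 3180.9 mm², y = 59.099 mm, Ī = 450 072 mm⁴.
Centroid: ȳ = ΣA·y / ΣA = 38.341 mm.
Transfer each piece to the horizontal centroidal axis using Ī + A·d² with d = y − 38.341:
  rectangular body: d = -18.341 mm → contributes +1 691 002 mm⁴
  semicircular cap: d = 20.758 mm → contributes +1 820 645 mm⁴
Total I = 3 511 647 mm⁴.
Extreme fibre distance c = 46.659 mm; S = I/c = 75 262 mm³.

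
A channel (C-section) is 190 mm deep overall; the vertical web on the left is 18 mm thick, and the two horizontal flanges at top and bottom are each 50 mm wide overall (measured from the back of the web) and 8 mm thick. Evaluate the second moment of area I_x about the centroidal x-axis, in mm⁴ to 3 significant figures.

I_x ≈ 1.45 × 10⁷ mm⁴

Decompose the section into non-overlapping parts with the origin at the bottom-left of its bounding rectangle.
Web: 18 × 190, A = 3 420 mm², y = 95 mm, Ī = 10 288 500 mm⁴.
Top flange (beyond web): 32 × 8, A = 256 mm², y = 186 mm, Ī = 1365.3 mm⁴.
Bottom flange (beyond web): 32 × 8, A = 256 mm², y = 4 mm, Ī = 1365.3 mm⁴.
By symmetry the centroid is at mid-height, ȳ = 95 mm.
Transfer each piece to the centroidal x-axis using Ī + A·d² with d = y − 95:
  web: d = 0 mm → contributes +10 288 500 mm⁴
  top flange (beyond web): d = 91 mm → contributes +2 121 301 mm⁴
  bottom flange (beyond web): d = -91 mm → contributes +2 121 301 mm⁴
Total I = 14 531 103 mm⁴.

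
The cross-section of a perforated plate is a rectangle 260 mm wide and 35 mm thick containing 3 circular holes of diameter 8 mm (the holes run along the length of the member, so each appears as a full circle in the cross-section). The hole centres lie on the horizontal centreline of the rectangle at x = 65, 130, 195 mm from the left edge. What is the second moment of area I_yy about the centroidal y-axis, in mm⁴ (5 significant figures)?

Break the section into simple shapes (no overlaps), measuring from the bottom-left corner of the bounding box.
Plate: 260 × 35, A = 9 100 mm², x = 130 mm, Ī = 51 263 333 mm⁴.
Hole 1 (subtracted): ⌀8, A = 50.26548 mm², x = 65 mm, Ī = 201.0619 mm⁴.
Hole 2 (subtracted): ⌀8, A = 50.26548 mm², x = 130 mm, Ī = 201.0619 mm⁴.
Hole 3 (subtracted): ⌀8, A = 50.26548 mm², x = 195 mm, Ī = 201.0619 mm⁴.
By symmetry the centroid is at mid-width, x̄ = 130 mm.
Transfer each piece to the centroidal y-axis using Ī + A·d² with d = x − 130:
  plate: d = 0 mm → contributes +51 263 333 mm⁴
  hole 1: d = -65 mm → contributes −212572.7 mm⁴
  hole 2: d = 0 mm → contributes −201.0619 mm⁴
  hole 3: d = 65 mm → contributes −212572.7 mm⁴
Total I = 50 837 987 mm⁴.

I_yy ≈ 5.0838 × 10⁷ mm⁴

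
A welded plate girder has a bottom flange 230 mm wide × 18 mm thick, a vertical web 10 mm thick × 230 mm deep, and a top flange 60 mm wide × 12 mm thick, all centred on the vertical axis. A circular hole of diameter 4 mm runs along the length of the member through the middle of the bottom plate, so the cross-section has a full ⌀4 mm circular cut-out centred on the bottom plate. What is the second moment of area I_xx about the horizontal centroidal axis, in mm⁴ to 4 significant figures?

Treat the section as a set of non-overlapping primitives; coordinates are from the bounding-box lower-left.
Bottom plate: 230 × 18, A = 4 140 mm², y = 9 mm, Ī = 111 780 mm⁴.
Web plate: 10 × 230, A = 2 300 mm², y = 133 mm, Ī = 10 139 167 mm⁴.
Top plate: 60 × 12, A = 720 mm², y = 254 mm, Ī = 8 640 mm⁴.
Hole (subtracted): ⌀4, A = 12.5664 mm², y = 9 mm, Ī = 12.5664 mm⁴.
Centroid: ȳ = ΣA·y / ΣA = 73.5826 mm.
Transfer each piece to the horizontal centroidal axis using Ī + A·d² with d = y − 73.5826:
  bottom plate: d = -64.5826 mm → contributes +17 379 368 mm⁴
  web plate: d = 59.4174 mm → contributes +18 259 144 mm⁴
  top plate: d = 180.417 mm → contributes +23 444 950 mm⁴
  hole: d = -64.5826 mm → contributes −52425.8 mm⁴
Total I = 59 031 036 mm⁴.

I_xx ≈ 5.903 × 10⁷ mm⁴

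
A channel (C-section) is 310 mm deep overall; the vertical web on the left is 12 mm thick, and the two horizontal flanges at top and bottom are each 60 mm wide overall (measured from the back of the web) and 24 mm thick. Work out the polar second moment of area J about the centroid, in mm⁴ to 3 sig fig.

Break the section into simple shapes (no overlaps), measuring from the bottom-left corner of the bounding box.
Web: 12 × 310, A = 3 720 mm², y = 155 mm, Ī = 29 791 000 mm⁴.
Top flange (beyond web): 48 × 24, A = 1 152 mm², y = 298 mm, Ī = 55 296 mm⁴.
Bottom flange (beyond web): 48 × 24, A = 1 152 mm², y = 12 mm, Ī = 55 296 mm⁴.
By symmetry the centroid is at mid-height, ȳ = 155 mm.
Transfer each piece to the centroidal x-axis using Ī + A·d² with d = y − 155:
  web: d = 0 mm → contributes +29 791 000 mm⁴
  top flange (beyond web): d = 143 mm → contributes +23 612 544 mm⁴
  bottom flange (beyond web): d = -143 mm → contributes +23 612 544 mm⁴
Total I = 77 016 088 mm⁴.
For the y-axis: x̄ = 17.474 mm.
Repeating about the centroidal y-axis gives I_y = 1 767 518 mm⁴.
Polar second moment: J = I_x + I_y = 78 783 606 mm⁴.

J ≈ 7.88 × 10⁷ mm⁴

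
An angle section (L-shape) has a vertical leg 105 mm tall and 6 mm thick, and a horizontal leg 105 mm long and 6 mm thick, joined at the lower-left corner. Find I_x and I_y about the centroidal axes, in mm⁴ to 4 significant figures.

I_x ≈ 1.330 × 10⁶ mm⁴, I_y ≈ 1.330 × 10⁶ mm⁴

Split into non-overlapping primitives; take the origin at the lower-left of the bounding box.
Vertical leg: 6 × 105, A = 630 mm², y = 52.5 mm, Ī = 578 813 mm⁴.
Horizontal leg (remainder): 99 × 6, A = 594 mm², y = 3 mm, Ī = 1 782 mm⁴.
Centroid: ȳ = ΣA·y / ΣA = 28.4779 mm.
Transfer each piece to the centroidal x-axis using Ī + A·d² with d = y − 28.4779:
  vertical leg: d = 24.0221 mm → contributes +942 360 mm⁴
  horizontal leg (remainder): d = -25.4779 mm → contributes +387 363 mm⁴
Total I = 1 329 722 mm⁴.
For the y-axis: x̄ = 28.4779 mm.
Repeating about the centroidal y-axis gives I_y = 1 329 722 mm⁴.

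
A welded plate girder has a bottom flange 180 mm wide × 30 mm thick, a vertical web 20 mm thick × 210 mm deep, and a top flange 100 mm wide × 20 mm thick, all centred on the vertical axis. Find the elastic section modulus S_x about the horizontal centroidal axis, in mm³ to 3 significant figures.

S_x ≈ 6.52 × 10⁵ mm³

Split into non-overlapping primitives; take the origin at the lower-left of the bounding box.
Bottom plate: 180 × 30, A = 5 400 mm², y = 15 mm, Ī = 405 000 mm⁴.
Web plate: 20 × 210, A = 4 200 mm², y = 135 mm, Ī = 15 435 000 mm⁴.
Top plate: 100 × 20, A = 2 000 mm², y = 250 mm, Ī = 66 667 mm⁴.
Centroid: ȳ = ΣA·y / ΣA = 98.966 mm.
Transfer each piece to the horizontal centroidal axis using Ī + A·d² with d = y − 98.966:
  bottom plate: d = -83.966 mm → contributes +38 476 124 mm⁴
  web plate: d = 36.034 mm → contributes +20 888 633 mm⁴
  top plate: d = 151.03 mm → contributes +45 689 497 mm⁴
Total I = 105 054 253 mm⁴.
Extreme fibre distance c = 161.03 mm; S = I/c = 652 371 mm³.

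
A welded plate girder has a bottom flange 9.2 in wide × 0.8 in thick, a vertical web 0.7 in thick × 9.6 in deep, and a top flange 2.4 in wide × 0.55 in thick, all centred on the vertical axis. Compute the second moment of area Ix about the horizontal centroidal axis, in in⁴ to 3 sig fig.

Ix ≈ 220 in⁴

Break the section into simple shapes (no overlaps), measuring from the bottom-left corner of the bounding box.
Bottom plate: 9.2 × 0.8, A = 7.36 in², y = 0.4 in, Ī = 0.39253 in⁴.
Web plate: 0.7 × 9.6, A = 6.72 in², y = 5.6 in, Ī = 51.61 in⁴.
Top plate: 2.4 × 0.55, A = 1.32 in², y = 10.675 in, Ī = 0.033275 in⁴.
Centroid: ȳ = ΣA·y / ΣA = 3.5498 in.
Transfer each piece to the horizontal centroidal axis using Ī + A·d² with d = y − 3.5498:
  bottom plate: d = -3.1498 in → contributes +73.413 in⁴
  web plate: d = 2.0502 in → contributes +79.856 in⁴
  top plate: d = 7.1252 in → contributes +67.048 in⁴
Total I = 220.32 in⁴.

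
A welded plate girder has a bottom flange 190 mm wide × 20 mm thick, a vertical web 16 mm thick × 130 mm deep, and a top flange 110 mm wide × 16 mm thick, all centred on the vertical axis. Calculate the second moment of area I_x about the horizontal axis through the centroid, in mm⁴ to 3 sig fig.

Decompose the section into non-overlapping parts with the origin at the bottom-left of its bounding rectangle.
Bottom plate: 190 × 20, A = 3 800 mm², y = 10 mm, Ī = 126 667 mm⁴.
Web plate: 16 × 130, A = 2 080 mm², y = 85 mm, Ī = 2 929 333 mm⁴.
Top plate: 110 × 16, A = 1 760 mm², y = 158 mm, Ī = 37 547 mm⁴.
Centroid: ȳ = ΣA·y / ΣA = 64.513 mm.
Transfer each piece to the horizontal axis through the centroid using Ī + A·d² with d = y − 64.513:
  bottom plate: d = -54.513 mm → contributes +11 419 039 mm⁴
  web plate: d = 20.487 mm → contributes +3 802 337 mm⁴
  top plate: d = 93.487 mm → contributes +15 419 599 mm⁴
Total I = 30 640 975 mm⁴.

I_x ≈ 3.06 × 10⁷ mm⁴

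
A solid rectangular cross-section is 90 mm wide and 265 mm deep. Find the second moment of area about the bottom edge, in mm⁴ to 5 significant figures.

I_base ≈ 5.5829 × 10⁸ mm⁴

The section: 90 × 265, A = 23 850 mm², y = 132.5 mm, Ī = 139 572 188 mm⁴.
Transfer it to a horizontal axis along the bottom face using Ī + A·d² with d = y − 0:
  the section: d = 132.5 mm → contributes +558 288 750 mm⁴
Total I = 558 288 750 mm⁴.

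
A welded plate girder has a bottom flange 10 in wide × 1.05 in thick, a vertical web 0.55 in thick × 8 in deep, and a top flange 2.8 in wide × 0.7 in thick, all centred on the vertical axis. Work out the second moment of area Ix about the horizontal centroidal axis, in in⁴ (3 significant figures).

Ix ≈ 186 in⁴

Break the section into simple shapes (no overlaps), measuring from the bottom-left corner of the bounding box.
Bottom plate: 10 × 1.05, A = 10.5 in², y = 0.525 in, Ī = 0.96469 in⁴.
Web plate: 0.55 × 8, A = 4.4 in², y = 5.05 in, Ī = 23.467 in⁴.
Top plate: 2.8 × 0.7, A = 1.96 in², y = 9.4 in, Ī = 0.080033 in⁴.
Centroid: ȳ = ΣA·y / ΣA = 2.7376 in.
Transfer each piece to the horizontal centroidal axis using Ī + A·d² with d = y − 2.7376:
  bottom plate: d = -2.2126 in → contributes +52.37 in⁴
  web plate: d = 2.3124 in → contributes +46.994 in⁴
  top plate: d = 6.6624 in → contributes +87.079 in⁴
Total I = 186.44 in⁴.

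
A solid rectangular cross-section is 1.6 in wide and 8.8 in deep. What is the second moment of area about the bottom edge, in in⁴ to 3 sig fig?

I_base ≈ 363 in⁴

The section: 1.6 × 8.8, A = 14.08 in², y = 4.4 in, Ī = 90.863 in⁴.
Transfer it to a horizontal axis along the bottom face using Ī + A·d² with d = y − 0:
  the section: d = 4.4 in → contributes +363.45 in⁴
Total I = 363.45 in⁴.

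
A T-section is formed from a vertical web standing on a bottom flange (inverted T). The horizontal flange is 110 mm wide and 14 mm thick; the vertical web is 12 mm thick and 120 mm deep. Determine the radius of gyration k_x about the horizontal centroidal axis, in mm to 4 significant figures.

Split into non-overlapping primitives; take the origin at the lower-left of the bounding box.
Flange: 110 × 14, A = 1 540 mm², y = 7 mm, Ī = 25153.3 mm⁴.
Web: 12 × 120, A = 1 440 mm², y = 74 mm, Ī = 1 728 000 mm⁴.
Centroid: ȳ = ΣA·y / ΣA = 39.3758 mm.
Transfer each piece to the horizontal centroidal axis using Ī + A·d² with d = y − 39.3758:
  flange: d = -32.3758 mm → contributes +1 639 374 mm⁴
  web: d = 34.6242 mm → contributes +3 454 319 mm⁴
Total I = 5 093 692 mm⁴.
Radius of gyration: k = √(I/A) = √(5 093 692 / 2 980) = 41.3436 mm.

k_x ≈ 41.34 mm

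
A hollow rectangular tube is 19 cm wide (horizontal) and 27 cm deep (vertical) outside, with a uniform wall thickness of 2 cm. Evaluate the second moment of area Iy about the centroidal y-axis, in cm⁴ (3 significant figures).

Split into non-overlapping primitives; take the origin at the lower-left of the bounding box.
Outer rectangle: 19 × 27, A = 513 cm², x = 9.5 cm, Ī = 15 433 cm⁴.
Inner void (subtracted): 15 × 23, A = 345 cm², x = 9.5 cm, Ī = 6468.8 cm⁴.
By symmetry the centroid is at mid-width, x̄ = 9.5 cm.
All pieces are centred on the centroidal y-axis, so I = ΣĪ (holes subtracted) = 8 964 cm⁴.

Iy ≈ 8960 cm⁴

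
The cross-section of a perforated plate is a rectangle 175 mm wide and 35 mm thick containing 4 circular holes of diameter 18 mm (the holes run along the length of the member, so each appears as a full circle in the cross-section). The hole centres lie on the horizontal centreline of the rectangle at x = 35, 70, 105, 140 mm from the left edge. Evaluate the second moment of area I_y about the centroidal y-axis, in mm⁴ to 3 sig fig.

I_y ≈ 1.41 × 10⁷ mm⁴

Decompose the section into non-overlapping parts with the origin at the bottom-left of its bounding rectangle.
Plate: 175 × 35, A = 6 125 mm², x = 87.5 mm, Ī = 15 631 510 mm⁴.
Hole 1 (subtracted): ⌀18, A = 254.47 mm², x = 35 mm, Ī = 5 153 mm⁴.
Hole 2 (subtracted): ⌀18, A = 254.47 mm², x = 70 mm, Ī = 5 153 mm⁴.
Hole 3 (subtracted): ⌀18, A = 254.47 mm², x = 105 mm, Ī = 5 153 mm⁴.
Hole 4 (subtracted): ⌀18, A = 254.47 mm², x = 140 mm, Ī = 5 153 mm⁴.
By symmetry the centroid is at mid-width, x̄ = 87.5 mm.
Transfer each piece to the centroidal y-axis using Ī + A·d² with d = x − 87.5:
  plate: d = 0 mm → contributes +15 631 510 mm⁴
  hole 1: d = -52.5 mm → contributes −706 533 mm⁴
  hole 2: d = -17.5 mm → contributes −83 084 mm⁴
  hole 3: d = 17.5 mm → contributes −83 084 mm⁴
  hole 4: d = 52.5 mm → contributes −706 533 mm⁴
Total I = 14 052 276 mm⁴.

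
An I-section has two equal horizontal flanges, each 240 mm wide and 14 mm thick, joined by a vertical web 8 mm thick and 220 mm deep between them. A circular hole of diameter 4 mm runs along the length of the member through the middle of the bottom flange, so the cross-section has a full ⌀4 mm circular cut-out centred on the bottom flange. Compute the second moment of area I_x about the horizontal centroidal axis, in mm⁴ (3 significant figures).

I_x ≈ 9.90 × 10⁷ mm⁴

Break the section into simple shapes (no overlaps), measuring from the bottom-left corner of the bounding box.
Bottom flange: 240 × 14, A = 3 360 mm², y = 7 mm, Ī = 54 880 mm⁴.
Web: 8 × 220, A = 1 760 mm², y = 124 mm, Ī = 7 098 667 mm⁴.
Top flange: 240 × 14, A = 3 360 mm², y = 241 mm, Ī = 54 880 mm⁴.
Hole (subtracted): ⌀4, A = 12.566 mm², y = 7 mm, Ī = 12.566 mm⁴.
Centroid: ȳ = ΣA·y / ΣA = 124.17 mm.
Transfer each piece to the horizontal centroidal axis using Ī + A·d² with d = y − 124.17:
  bottom flange: d = -117.17 mm → contributes +46 186 542 mm⁴
  web: d = -0.17364 mm → contributes +7 098 720 mm⁴
  top flange: d = 116.83 mm → contributes +45 913 500 mm⁴
  hole: d = -117.17 mm → contributes −172 545 mm⁴
Total I = 99 026 218 mm⁴.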